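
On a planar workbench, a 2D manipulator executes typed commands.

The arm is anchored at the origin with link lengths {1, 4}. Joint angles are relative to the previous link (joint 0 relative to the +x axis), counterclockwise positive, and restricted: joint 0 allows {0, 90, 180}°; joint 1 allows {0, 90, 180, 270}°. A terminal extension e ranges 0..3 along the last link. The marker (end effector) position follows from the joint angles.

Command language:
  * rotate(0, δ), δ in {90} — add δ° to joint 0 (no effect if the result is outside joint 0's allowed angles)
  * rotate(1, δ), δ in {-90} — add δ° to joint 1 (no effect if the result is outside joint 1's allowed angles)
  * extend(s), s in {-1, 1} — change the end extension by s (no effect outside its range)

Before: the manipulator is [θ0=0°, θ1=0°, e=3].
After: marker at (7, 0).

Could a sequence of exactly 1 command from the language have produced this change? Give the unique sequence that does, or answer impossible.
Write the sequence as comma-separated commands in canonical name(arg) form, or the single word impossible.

extend(-1)

from: [θ0=0°, θ1=0°, e=3]
1. extend(-1) → [θ0=0°, θ1=0°, e=2]
uniquely the one of 4 1-step routes that fits.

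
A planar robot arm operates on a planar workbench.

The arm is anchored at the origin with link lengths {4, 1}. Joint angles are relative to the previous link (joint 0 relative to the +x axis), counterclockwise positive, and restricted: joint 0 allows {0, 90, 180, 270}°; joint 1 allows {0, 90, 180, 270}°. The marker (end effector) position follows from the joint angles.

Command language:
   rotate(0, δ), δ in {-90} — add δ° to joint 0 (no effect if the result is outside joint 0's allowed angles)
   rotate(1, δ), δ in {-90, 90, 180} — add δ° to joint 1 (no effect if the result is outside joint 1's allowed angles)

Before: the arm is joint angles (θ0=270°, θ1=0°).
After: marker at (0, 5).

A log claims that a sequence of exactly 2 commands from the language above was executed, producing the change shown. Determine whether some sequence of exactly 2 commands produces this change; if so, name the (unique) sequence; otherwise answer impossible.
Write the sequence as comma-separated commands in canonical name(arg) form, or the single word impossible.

rotate(0, -90), rotate(0, -90)

t0: joint angles (θ0=270°, θ1=0°)
step 1 (rotate(0, -90)): joint angles (θ0=180°, θ1=0°)
step 2 (rotate(0, -90)): joint angles (θ0=90°, θ1=0°)
no rival 2-sequence matches.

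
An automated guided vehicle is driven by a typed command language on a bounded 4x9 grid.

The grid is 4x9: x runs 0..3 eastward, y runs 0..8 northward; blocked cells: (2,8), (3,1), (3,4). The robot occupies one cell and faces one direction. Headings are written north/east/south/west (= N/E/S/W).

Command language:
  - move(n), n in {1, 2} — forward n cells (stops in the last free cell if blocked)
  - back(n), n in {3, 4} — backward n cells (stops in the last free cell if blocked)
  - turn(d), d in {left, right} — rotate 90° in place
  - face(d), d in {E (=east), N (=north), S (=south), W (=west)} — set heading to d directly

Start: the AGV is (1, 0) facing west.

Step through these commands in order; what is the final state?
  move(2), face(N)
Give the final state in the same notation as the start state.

(0, 0) facing north

begin: (1, 0) facing west
t=1 move(2) ⇒ (0, 0) facing west
t=2 face(N) ⇒ (0, 0) facing north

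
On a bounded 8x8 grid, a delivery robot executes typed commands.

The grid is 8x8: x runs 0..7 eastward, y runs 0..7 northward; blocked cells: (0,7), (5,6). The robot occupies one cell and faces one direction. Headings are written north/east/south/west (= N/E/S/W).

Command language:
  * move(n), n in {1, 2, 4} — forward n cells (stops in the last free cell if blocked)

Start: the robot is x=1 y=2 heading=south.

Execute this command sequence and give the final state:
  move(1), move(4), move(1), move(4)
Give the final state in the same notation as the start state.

begin: x=1 y=2 heading=south
[1] after move(1): x=1 y=1 heading=south
[2] after move(4): x=1 y=0 heading=south
[3] after move(1): x=1 y=0 heading=south
[4] after move(4): x=1 y=0 heading=south

x=1 y=0 heading=south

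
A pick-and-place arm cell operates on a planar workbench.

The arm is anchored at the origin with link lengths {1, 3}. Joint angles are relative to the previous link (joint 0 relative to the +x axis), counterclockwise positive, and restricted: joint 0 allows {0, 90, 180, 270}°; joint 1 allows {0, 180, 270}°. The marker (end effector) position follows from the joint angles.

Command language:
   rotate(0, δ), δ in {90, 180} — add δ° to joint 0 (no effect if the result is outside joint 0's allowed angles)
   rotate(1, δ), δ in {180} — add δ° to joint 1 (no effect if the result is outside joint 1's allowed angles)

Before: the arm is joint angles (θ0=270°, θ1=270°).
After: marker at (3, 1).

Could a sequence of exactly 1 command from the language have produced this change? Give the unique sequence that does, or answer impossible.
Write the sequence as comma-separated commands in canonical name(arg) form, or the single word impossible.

rotate(0, 180)

initial: joint angles (θ0=270°, θ1=270°)
1. rotate(0, 180) → joint angles (θ0=90°, θ1=270°)
all 3 alternatives checked — unique.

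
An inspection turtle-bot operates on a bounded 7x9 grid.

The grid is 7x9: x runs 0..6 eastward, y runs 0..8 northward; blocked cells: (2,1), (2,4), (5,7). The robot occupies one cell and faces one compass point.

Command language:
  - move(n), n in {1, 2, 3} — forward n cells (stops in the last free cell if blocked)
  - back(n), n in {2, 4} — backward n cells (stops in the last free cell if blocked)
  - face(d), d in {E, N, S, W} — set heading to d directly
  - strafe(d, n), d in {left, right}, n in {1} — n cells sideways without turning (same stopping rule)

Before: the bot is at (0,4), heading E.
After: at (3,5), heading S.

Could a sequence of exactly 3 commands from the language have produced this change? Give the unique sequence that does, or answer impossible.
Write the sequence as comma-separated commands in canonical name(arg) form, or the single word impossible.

key: cell and facing (now S) both changed — the 3 commands mix motion and turning
begin: at (0,4), heading E
step 1 (strafe(left, 1)): at (0,5), heading E
step 2 (move(3)): at (3,5), heading E
step 3 (face(S)): at (3,5), heading S
all 1331 alternatives checked — unique.

strafe(left, 1), move(3), face(S)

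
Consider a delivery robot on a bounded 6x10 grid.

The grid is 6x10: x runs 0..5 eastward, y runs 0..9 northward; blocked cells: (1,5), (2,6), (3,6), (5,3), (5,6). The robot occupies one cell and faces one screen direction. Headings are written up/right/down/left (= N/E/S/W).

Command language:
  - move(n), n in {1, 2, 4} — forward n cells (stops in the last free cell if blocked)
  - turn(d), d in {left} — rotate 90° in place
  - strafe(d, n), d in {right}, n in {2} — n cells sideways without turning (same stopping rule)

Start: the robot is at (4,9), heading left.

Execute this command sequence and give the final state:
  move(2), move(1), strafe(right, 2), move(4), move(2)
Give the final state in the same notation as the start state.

t0: at (4,9), heading left
[1] after move(2): at (2,9), heading left
[2] after move(1): at (1,9), heading left
[3] after strafe(right, 2): at (1,9), heading left
[4] after move(4): at (0,9), heading left
[5] after move(2): at (0,9), heading left

at (0,9), heading left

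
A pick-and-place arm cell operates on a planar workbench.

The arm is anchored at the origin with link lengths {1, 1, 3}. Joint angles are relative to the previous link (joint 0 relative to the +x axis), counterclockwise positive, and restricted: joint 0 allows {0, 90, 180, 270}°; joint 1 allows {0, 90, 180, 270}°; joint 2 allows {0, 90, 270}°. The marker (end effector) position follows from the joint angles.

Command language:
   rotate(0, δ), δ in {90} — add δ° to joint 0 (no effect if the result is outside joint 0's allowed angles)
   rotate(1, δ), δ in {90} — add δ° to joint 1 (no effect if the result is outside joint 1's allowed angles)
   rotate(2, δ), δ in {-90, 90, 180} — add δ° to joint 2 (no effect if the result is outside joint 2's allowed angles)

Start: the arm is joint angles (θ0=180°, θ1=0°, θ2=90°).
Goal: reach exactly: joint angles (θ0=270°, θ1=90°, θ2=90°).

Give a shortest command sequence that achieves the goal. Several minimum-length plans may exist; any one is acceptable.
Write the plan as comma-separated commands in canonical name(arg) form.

begin: joint angles (θ0=180°, θ1=0°, θ2=90°)
t=1 rotate(1, 90) ⇒ joint angles (θ0=180°, θ1=90°, θ2=90°)
t=2 rotate(0, 90) ⇒ joint angles (θ0=270°, θ1=90°, θ2=90°)
no 1-step plan works, so 2 is optimal.

rotate(1, 90), rotate(0, 90)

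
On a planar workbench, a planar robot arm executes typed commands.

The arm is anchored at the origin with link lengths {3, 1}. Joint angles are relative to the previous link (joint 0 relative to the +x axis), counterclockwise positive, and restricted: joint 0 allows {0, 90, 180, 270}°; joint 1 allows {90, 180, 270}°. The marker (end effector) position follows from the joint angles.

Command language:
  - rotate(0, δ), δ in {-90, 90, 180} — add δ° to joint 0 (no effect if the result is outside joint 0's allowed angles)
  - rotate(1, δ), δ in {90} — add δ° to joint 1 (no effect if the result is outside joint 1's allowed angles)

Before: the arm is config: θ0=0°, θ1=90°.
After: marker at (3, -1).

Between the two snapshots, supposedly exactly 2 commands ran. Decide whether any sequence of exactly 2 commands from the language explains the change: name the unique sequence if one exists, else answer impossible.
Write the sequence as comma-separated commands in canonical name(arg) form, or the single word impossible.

rotate(1, 90), rotate(1, 90)

begin: config: θ0=0°, θ1=90°
[1] after rotate(1, 90): config: θ0=0°, θ1=180°
[2] after rotate(1, 90): config: θ0=0°, θ1=270°
no other 2-command option fits: unique.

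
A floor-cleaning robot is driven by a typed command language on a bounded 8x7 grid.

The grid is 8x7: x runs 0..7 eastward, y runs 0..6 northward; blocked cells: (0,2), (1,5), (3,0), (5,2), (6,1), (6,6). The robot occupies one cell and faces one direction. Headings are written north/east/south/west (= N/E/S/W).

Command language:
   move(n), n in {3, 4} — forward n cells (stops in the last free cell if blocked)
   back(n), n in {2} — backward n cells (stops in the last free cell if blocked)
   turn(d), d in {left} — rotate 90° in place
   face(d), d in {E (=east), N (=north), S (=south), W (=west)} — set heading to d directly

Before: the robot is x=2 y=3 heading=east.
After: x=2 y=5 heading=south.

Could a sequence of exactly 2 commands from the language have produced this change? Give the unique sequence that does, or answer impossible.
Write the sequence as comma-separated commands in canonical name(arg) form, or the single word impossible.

face(S), back(2)

key: order matters: swapping face(S) and back(2) lands elsewhere
t0: x=2 y=3 heading=east
[1] after face(S): x=2 y=3 heading=south
[2] after back(2): x=2 y=5 heading=south
uniquely the one of 64 2-step routes that fits.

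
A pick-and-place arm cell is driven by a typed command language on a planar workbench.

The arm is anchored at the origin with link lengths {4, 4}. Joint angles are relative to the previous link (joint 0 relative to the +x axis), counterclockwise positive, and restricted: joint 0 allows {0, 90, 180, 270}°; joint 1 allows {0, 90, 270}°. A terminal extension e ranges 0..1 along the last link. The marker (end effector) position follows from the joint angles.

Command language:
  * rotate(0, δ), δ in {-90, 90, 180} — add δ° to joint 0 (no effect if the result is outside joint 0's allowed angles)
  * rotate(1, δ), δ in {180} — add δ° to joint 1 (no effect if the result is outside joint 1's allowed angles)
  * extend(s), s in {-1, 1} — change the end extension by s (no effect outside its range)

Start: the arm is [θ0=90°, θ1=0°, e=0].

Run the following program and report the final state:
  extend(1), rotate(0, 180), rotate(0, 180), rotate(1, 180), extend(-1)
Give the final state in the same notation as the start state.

start: [θ0=90°, θ1=0°, e=0]
1. extend(1) → [θ0=90°, θ1=0°, e=1]
2. rotate(0, 180) → [θ0=270°, θ1=0°, e=1]
3. rotate(0, 180) → [θ0=90°, θ1=0°, e=1]
4. rotate(1, 180) → [θ0=90°, θ1=0°, e=1]
5. extend(-1) → [θ0=90°, θ1=0°, e=0]

[θ0=90°, θ1=0°, e=0]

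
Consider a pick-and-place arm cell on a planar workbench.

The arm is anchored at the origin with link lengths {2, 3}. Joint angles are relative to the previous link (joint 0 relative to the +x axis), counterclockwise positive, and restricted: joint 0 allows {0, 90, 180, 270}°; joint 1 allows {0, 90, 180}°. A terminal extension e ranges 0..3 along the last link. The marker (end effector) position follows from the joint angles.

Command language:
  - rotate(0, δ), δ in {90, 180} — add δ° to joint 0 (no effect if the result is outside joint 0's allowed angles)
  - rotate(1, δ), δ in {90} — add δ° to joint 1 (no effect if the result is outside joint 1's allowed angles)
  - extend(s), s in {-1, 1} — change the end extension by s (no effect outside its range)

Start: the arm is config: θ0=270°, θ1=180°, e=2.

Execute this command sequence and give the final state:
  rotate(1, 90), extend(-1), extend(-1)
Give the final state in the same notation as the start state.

from: config: θ0=270°, θ1=180°, e=2
[1] after rotate(1, 90): config: θ0=270°, θ1=180°, e=2
[2] after extend(-1): config: θ0=270°, θ1=180°, e=1
[3] after extend(-1): config: θ0=270°, θ1=180°, e=0

config: θ0=270°, θ1=180°, e=0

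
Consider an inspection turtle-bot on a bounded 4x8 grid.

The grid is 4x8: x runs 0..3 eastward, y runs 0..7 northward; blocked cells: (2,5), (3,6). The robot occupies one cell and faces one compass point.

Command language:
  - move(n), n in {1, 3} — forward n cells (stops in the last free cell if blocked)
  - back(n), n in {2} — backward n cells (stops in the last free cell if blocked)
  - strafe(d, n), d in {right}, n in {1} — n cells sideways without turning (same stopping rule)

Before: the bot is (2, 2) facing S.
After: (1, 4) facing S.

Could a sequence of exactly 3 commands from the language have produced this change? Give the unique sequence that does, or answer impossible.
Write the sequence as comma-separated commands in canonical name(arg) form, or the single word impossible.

back(2), back(2), strafe(right, 1)

key: heading stays S — no command in the sequence turns
t0: (2, 2) facing S
step 1 (back(2)): (2, 4) facing S
step 2 (back(2)): (2, 4) facing S
step 3 (strafe(right, 1)): (1, 4) facing S
no rival 3-sequence matches.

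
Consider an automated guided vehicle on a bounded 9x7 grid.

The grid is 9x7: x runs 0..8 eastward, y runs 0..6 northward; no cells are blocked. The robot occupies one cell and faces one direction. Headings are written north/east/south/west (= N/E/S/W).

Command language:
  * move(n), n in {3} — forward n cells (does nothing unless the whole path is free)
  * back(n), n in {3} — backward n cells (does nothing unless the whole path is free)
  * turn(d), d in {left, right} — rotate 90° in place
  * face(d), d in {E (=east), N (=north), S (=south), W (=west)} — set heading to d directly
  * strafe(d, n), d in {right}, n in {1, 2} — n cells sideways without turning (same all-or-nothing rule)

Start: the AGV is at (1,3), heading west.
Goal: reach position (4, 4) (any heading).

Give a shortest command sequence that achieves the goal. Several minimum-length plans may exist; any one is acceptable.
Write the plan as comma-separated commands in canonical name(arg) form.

back(3), strafe(right, 1)

from: at (1,3), heading west
step 1 (back(3)): at (4,3), heading west
step 2 (strafe(right, 1)): at (4,4), heading west
minimal: 2 command(s), checked below 2.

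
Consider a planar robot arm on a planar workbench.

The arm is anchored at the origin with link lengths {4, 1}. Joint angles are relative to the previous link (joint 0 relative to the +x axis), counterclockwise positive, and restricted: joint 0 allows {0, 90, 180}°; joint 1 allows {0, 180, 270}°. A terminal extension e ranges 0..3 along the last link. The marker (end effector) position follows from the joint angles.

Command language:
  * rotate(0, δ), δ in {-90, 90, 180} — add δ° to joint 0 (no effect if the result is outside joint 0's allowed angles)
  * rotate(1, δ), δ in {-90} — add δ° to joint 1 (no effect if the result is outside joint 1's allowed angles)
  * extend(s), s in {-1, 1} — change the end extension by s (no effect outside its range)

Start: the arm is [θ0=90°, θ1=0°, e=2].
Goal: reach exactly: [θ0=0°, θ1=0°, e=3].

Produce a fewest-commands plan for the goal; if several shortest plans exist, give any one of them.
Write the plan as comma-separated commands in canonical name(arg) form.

initial: [θ0=90°, θ1=0°, e=2]
[1] after rotate(0, -90): [θ0=0°, θ1=0°, e=2]
[2] after extend(1): [θ0=0°, θ1=0°, e=3]
nothing shorter than 2 reaches the goal.

rotate(0, -90), extend(1)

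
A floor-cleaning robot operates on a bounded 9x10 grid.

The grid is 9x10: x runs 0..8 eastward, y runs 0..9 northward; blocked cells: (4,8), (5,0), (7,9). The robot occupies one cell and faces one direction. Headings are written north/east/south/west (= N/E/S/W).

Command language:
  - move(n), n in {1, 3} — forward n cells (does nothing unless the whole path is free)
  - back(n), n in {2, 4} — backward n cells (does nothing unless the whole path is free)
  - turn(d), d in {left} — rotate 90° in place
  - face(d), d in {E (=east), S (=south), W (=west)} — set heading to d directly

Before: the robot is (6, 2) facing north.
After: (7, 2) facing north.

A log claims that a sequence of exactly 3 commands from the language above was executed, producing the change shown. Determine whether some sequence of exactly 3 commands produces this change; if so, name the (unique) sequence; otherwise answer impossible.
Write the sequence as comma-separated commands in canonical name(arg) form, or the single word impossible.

face(E), move(1), turn(left)

key: still facing N at the end — net rotation zero over 3 steps
t0: (6, 2) facing north
step 1 (face(E)): (6, 2) facing east
step 2 (move(1)): (7, 2) facing east
step 3 (turn(left)): (7, 2) facing north
all 512 alternatives checked — unique.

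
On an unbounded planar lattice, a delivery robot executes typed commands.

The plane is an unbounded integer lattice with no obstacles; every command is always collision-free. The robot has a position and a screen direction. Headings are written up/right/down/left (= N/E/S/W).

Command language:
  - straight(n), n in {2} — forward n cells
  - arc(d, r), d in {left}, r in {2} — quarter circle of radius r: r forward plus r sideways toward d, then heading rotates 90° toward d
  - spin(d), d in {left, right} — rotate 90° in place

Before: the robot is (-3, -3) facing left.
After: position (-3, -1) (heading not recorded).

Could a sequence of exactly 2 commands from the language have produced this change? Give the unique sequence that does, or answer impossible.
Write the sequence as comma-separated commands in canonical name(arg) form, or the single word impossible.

spin(right), straight(2)

key: order matters: swapping spin(right) and straight(2) lands elsewhere
from: (-3, -3) facing left
step 1 (spin(right)): (-3, -3) facing up
step 2 (straight(2)): (-3, -1) facing up
no rival 2-sequence matches.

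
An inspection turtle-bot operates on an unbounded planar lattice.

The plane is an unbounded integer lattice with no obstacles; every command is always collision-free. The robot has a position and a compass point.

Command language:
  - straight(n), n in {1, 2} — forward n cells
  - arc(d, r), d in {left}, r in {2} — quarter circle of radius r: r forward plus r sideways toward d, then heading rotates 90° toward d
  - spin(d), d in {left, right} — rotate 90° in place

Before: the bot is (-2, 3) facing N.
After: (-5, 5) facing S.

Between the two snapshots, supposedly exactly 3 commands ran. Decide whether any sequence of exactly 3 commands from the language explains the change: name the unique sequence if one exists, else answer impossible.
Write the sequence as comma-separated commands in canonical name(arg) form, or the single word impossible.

key: cell and facing (now S) both changed — the 3 commands mix motion and turning
t0: (-2, 3) facing N
[1] after arc(left, 2): (-4, 5) facing W
[2] after straight(1): (-5, 5) facing W
[3] after spin(left): (-5, 5) facing S
uniquely the one of 125 3-step routes that fits.

arc(left, 2), straight(1), spin(left)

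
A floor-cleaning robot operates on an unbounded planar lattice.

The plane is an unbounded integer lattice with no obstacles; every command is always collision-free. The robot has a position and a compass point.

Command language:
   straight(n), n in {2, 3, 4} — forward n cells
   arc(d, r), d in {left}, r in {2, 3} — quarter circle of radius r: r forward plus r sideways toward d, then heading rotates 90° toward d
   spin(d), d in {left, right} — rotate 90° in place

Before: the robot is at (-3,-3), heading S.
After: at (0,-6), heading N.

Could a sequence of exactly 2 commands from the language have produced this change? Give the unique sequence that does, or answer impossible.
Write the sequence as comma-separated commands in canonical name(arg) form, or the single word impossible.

key: position moved to (0,-6) AND the heading swung to N — translation plus rotation needed
begin: at (-3,-3), heading S
t=1 arc(left, 3) ⇒ at (0,-6), heading E
t=2 spin(left) ⇒ at (0,-6), heading N
no rival 2-sequence matches.

arc(left, 3), spin(left)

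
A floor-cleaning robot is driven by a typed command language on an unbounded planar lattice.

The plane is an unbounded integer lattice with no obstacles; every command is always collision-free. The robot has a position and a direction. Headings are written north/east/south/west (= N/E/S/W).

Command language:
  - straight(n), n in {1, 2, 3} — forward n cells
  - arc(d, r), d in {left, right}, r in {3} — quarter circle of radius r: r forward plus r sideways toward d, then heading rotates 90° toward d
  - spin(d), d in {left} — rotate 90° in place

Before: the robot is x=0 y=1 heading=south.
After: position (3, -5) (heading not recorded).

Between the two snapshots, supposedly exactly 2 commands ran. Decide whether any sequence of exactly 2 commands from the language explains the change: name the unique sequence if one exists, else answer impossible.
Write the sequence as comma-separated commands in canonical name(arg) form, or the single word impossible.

key: order matters: swapping straight(3) and arc(left, 3) lands elsewhere
initial: x=0 y=1 heading=south
t=1 straight(3) ⇒ x=0 y=-2 heading=south
t=2 arc(left, 3) ⇒ x=3 y=-5 heading=east
no other 2-command option fits: unique.

straight(3), arc(left, 3)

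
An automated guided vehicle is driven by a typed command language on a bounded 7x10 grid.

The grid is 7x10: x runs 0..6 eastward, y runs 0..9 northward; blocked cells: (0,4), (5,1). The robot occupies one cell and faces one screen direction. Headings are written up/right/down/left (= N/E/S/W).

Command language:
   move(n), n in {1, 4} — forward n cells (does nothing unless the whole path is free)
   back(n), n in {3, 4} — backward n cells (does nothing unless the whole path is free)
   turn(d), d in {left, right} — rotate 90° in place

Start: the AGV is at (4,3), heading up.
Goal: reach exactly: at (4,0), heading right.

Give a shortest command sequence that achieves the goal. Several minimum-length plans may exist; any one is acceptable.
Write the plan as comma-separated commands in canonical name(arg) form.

start: at (4,3), heading up
1. back(3) → at (4,0), heading up
2. turn(right) → at (4,0), heading right
shorter routes all fall short; 2 is best.

back(3), turn(right)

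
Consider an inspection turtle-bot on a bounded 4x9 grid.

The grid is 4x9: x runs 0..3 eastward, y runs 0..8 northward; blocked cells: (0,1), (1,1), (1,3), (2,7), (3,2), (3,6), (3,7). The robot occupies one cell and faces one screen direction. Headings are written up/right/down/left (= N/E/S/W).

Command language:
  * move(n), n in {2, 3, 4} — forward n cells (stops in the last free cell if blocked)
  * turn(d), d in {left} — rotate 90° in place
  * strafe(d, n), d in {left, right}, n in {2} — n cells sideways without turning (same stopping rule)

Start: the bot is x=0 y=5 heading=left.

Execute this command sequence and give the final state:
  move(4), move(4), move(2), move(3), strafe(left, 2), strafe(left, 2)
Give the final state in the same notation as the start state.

x=0 y=2 heading=left

begin: x=0 y=5 heading=left
1. move(4) → x=0 y=5 heading=left
2. move(4) → x=0 y=5 heading=left
3. move(2) → x=0 y=5 heading=left
4. move(3) → x=0 y=5 heading=left
5. strafe(left, 2) → x=0 y=3 heading=left
6. strafe(left, 2) → x=0 y=2 heading=left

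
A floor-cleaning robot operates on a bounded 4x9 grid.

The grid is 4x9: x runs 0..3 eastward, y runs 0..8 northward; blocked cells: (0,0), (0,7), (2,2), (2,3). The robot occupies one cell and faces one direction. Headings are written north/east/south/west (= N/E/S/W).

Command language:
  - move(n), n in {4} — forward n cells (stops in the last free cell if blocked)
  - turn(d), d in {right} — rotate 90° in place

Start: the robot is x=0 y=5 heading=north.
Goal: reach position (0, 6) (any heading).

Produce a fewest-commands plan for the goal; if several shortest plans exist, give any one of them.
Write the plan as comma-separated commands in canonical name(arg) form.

from: x=0 y=5 heading=north
[1] after move(4): x=0 y=6 heading=north
shorter routes all fall short; 1 is best.

move(4)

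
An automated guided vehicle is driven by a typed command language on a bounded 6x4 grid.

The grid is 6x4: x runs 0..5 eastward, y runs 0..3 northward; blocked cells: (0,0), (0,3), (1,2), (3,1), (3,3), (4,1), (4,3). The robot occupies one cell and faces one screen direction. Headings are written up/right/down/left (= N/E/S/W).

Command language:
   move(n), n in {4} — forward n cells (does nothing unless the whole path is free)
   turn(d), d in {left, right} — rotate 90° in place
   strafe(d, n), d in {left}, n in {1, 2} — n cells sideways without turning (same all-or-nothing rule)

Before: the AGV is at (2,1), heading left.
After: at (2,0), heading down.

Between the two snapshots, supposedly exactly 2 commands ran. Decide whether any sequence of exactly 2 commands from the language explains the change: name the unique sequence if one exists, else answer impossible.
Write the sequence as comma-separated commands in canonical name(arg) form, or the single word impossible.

key: position moved to (2,0) AND the heading swung to S — translation plus rotation needed
t0: at (2,1), heading left
1. strafe(left, 1) → at (2,0), heading left
2. turn(left) → at (2,0), heading down
uniquely the one of 25 2-step routes that fits.

strafe(left, 1), turn(left)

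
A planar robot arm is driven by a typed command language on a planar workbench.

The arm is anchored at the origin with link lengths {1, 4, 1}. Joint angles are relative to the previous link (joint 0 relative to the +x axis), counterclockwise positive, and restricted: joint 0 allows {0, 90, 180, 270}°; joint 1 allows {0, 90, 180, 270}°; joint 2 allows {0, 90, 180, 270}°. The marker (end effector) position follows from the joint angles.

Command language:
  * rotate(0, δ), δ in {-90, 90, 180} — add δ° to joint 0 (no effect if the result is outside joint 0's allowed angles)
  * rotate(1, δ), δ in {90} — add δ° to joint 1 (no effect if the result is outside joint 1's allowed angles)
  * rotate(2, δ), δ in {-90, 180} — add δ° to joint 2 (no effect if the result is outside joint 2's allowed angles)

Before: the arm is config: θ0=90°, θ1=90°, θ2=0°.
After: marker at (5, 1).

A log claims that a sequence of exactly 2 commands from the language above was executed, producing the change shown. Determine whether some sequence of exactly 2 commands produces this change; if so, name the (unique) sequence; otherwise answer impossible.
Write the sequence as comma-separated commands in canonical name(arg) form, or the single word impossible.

rotate(1, 90), rotate(1, 90)

t0: config: θ0=90°, θ1=90°, θ2=0°
step 1 (rotate(1, 90)): config: θ0=90°, θ1=180°, θ2=0°
step 2 (rotate(1, 90)): config: θ0=90°, θ1=270°, θ2=0°
no rival 2-sequence matches.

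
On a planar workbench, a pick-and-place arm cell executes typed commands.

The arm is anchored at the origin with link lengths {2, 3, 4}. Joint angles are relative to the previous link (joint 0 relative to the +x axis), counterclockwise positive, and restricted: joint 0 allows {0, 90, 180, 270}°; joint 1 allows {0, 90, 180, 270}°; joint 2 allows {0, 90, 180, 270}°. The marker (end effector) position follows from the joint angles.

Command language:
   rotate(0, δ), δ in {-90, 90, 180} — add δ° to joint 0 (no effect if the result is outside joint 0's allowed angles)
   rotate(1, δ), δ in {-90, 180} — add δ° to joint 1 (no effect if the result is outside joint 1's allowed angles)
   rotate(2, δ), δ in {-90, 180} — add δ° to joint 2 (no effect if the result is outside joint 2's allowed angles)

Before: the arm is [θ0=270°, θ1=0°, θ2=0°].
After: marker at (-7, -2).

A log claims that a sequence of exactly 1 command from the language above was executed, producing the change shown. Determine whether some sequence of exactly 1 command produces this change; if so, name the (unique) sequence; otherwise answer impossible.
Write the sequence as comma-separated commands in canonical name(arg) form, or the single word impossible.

begin: [θ0=270°, θ1=0°, θ2=0°]
1. rotate(1, -90) → [θ0=270°, θ1=270°, θ2=0°]
all 7 alternatives checked — unique.

rotate(1, -90)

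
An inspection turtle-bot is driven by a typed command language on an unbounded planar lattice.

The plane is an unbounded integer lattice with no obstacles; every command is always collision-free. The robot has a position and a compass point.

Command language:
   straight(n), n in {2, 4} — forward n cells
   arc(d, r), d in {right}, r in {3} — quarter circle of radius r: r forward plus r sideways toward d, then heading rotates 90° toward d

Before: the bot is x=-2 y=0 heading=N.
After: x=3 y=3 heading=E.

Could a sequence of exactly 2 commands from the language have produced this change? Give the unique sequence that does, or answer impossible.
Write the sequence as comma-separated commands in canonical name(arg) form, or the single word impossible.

arc(right, 3), straight(2)

key: order matters: swapping arc(right, 3) and straight(2) lands elsewhere
initial: x=-2 y=0 heading=N
1. arc(right, 3) → x=1 y=3 heading=E
2. straight(2) → x=3 y=3 heading=E
uniquely the one of 9 2-step routes that fits.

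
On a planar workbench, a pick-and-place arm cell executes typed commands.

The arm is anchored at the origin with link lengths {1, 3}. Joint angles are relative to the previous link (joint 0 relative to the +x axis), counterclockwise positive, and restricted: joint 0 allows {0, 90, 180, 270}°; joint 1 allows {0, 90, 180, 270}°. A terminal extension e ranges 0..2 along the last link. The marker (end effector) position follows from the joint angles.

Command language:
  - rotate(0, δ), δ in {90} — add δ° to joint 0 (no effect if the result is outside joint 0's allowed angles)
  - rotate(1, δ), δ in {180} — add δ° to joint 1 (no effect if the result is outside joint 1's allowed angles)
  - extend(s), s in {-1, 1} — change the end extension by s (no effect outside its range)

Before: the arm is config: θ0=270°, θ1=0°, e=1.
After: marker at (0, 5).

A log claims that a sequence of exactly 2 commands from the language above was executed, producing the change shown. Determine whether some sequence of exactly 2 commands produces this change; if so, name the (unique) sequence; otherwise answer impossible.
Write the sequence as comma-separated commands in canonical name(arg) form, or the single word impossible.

rotate(0, 90), rotate(0, 90)

start: config: θ0=270°, θ1=0°, e=1
step 1 (rotate(0, 90)): config: θ0=0°, θ1=0°, e=1
step 2 (rotate(0, 90)): config: θ0=90°, θ1=0°, e=1
no rival 2-sequence matches.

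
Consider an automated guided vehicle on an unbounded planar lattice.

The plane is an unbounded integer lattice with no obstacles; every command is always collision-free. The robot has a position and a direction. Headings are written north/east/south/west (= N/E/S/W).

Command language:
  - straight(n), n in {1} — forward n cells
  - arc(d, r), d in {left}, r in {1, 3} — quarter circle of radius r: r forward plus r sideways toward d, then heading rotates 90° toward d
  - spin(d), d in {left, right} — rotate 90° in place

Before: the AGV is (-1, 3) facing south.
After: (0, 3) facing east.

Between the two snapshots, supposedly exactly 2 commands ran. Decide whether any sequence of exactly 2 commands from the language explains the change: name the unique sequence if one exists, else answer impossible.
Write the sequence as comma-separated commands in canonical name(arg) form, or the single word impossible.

spin(left), straight(1)

key: running straight(1) before spin(left) would end elsewhere — order is forced
initial: (-1, 3) facing south
t=1 spin(left) ⇒ (-1, 3) facing east
t=2 straight(1) ⇒ (0, 3) facing east
all 25 alternatives checked — unique.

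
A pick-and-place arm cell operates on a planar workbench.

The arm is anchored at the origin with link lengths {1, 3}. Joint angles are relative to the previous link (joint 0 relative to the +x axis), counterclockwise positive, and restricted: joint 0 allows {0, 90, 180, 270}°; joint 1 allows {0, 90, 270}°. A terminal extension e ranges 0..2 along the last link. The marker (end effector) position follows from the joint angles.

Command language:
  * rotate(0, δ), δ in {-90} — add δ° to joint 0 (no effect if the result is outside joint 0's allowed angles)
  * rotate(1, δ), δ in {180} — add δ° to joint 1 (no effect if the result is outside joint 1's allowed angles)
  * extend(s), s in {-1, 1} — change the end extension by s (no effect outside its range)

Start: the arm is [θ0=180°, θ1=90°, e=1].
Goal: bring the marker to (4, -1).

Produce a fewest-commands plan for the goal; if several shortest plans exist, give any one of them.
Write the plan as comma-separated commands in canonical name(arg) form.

rotate(0, -90), rotate(0, -90), rotate(0, -90)

t0: [θ0=180°, θ1=90°, e=1]
1. rotate(0, -90) → [θ0=90°, θ1=90°, e=1]
2. rotate(0, -90) → [θ0=0°, θ1=90°, e=1]
3. rotate(0, -90) → [θ0=270°, θ1=90°, e=1]
nothing shorter than 3 reaches the goal.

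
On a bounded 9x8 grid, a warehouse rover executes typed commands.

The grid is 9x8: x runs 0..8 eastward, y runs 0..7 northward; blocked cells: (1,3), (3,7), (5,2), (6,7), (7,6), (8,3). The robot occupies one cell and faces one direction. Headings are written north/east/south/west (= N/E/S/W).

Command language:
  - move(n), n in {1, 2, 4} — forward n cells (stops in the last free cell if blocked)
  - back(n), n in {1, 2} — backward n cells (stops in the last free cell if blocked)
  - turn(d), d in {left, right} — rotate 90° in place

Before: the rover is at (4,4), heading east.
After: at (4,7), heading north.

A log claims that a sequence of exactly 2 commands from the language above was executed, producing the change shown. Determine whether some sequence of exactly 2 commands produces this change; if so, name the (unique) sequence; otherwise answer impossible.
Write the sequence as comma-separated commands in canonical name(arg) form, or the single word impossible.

turn(left), move(4)

key: move(4) runs into the grid edge before its full distance
begin: at (4,4), heading east
step 1 (turn(left)): at (4,4), heading north
step 2 (move(4)): at (4,7), heading north
uniquely the one of 49 2-step routes that fits.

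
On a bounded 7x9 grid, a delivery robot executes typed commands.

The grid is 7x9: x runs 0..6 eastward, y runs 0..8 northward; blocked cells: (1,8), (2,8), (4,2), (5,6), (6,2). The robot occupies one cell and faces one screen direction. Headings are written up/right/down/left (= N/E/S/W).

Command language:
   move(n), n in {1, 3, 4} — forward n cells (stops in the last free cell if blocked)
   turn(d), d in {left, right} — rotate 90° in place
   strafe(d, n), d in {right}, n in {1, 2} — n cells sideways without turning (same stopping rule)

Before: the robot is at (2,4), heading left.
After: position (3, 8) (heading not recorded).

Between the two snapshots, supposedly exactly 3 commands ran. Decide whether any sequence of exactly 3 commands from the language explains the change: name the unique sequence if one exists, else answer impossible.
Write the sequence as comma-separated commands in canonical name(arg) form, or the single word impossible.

key: running move(4) before turn(right) would end elsewhere — order is forced
start: at (2,4), heading left
[1] after turn(right): at (2,4), heading up
[2] after strafe(right, 1): at (3,4), heading up
[3] after move(4): at (3,8), heading up
uniquely the one of 343 3-step routes that fits.

turn(right), strafe(right, 1), move(4)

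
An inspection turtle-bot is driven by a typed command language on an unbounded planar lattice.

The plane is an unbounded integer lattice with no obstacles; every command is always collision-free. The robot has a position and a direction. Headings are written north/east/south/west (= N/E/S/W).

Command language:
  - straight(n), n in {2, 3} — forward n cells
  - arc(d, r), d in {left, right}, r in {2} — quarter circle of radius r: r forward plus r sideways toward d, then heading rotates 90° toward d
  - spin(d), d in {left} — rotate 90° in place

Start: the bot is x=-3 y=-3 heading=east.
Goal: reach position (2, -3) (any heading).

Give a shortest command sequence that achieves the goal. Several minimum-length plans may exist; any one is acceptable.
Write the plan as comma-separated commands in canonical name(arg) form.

t0: x=-3 y=-3 heading=east
t=1 straight(2) ⇒ x=-1 y=-3 heading=east
t=2 straight(3) ⇒ x=2 y=-3 heading=east
no 1-step plan works, so 2 is optimal.

straight(2), straight(3)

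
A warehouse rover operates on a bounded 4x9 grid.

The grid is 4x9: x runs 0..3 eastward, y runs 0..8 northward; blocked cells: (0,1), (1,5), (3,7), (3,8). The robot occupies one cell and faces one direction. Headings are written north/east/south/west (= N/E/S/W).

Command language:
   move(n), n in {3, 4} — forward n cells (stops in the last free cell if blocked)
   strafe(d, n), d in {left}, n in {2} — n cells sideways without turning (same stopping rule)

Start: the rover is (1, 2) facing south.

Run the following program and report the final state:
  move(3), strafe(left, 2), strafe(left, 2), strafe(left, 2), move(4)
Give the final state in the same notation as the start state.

(3, 0) facing south

start: (1, 2) facing south
t=1 move(3) ⇒ (1, 0) facing south
t=2 strafe(left, 2) ⇒ (3, 0) facing south
t=3 strafe(left, 2) ⇒ (3, 0) facing south
t=4 strafe(left, 2) ⇒ (3, 0) facing south
t=5 move(4) ⇒ (3, 0) facing south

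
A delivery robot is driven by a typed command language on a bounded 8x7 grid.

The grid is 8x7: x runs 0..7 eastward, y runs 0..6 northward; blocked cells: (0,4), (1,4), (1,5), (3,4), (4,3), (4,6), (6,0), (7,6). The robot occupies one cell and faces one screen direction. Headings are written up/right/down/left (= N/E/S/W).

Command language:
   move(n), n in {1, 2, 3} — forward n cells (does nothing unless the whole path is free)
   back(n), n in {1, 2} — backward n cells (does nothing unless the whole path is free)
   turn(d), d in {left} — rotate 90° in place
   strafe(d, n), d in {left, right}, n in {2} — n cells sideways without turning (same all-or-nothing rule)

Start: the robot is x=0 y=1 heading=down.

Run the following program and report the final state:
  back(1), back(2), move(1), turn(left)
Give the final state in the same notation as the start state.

x=0 y=1 heading=right

start: x=0 y=1 heading=down
t=1 back(1) ⇒ x=0 y=2 heading=down
t=2 back(2) ⇒ x=0 y=2 heading=down
t=3 move(1) ⇒ x=0 y=1 heading=down
t=4 turn(left) ⇒ x=0 y=1 heading=right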